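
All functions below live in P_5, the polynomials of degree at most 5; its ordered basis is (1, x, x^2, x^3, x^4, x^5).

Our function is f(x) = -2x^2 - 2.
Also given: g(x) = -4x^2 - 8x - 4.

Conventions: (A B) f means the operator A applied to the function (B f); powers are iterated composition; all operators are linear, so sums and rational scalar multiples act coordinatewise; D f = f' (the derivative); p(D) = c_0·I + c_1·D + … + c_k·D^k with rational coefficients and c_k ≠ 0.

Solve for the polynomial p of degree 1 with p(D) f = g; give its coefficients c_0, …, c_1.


D^0 f = -2x^2 - 2
D^1 f = -4x
matching coefficients of g against c_0 f + c_1 Df + … from the top degree down determines the c_i
solution: c_0 = 2, c_1 = 2

p(D) = 2·I + 2·D, i.e. c_0 = 2, c_1 = 2


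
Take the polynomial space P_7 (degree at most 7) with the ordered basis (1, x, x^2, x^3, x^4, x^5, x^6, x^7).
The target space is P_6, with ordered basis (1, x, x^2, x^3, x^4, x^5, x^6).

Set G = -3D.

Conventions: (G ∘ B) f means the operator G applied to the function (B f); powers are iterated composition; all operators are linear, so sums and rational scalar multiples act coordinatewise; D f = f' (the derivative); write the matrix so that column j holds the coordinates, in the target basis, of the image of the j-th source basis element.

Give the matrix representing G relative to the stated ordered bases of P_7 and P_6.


the matrix is [[0, -3, 0, 0, 0, 0, 0, 0]; [0, 0, -6, 0, 0, 0, 0, 0]; [0, 0, 0, -9, 0, 0, 0, 0]; [0, 0, 0, 0, -12, 0, 0, 0]; [0, 0, 0, 0, 0, -15, 0, 0]; [0, 0, 0, 0, 0, 0, -18, 0]; [0, 0, 0, 0, 0, 0, 0, -21]] (rows listed top to bottom)

image of 1: 0
image of x: -3
image of x^2: -6x
image of x^3: -9x^2
image of x^4: -12x^3
image of x^5: -15x^4
image of x^6: -18x^5
image of x^7: -21x^6
each image's coordinates form column j of the matrix


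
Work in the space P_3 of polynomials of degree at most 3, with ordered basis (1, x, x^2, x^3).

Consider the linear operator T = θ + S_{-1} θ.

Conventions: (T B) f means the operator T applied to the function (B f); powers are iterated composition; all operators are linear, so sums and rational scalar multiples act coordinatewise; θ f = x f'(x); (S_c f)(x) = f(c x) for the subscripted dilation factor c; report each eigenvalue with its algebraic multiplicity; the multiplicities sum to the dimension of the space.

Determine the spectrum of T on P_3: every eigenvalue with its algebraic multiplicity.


λ = 0 (multiplicity 3), λ = 4 (multiplicity 1)

image of 1: 0
image of x: 0
image of x^2: 4x^2
image of x^3: 0
the matrix is upper triangular; its diagonal is (0, 0, 4, 0)
for a triangular matrix the eigenvalues are the diagonal entries, with algebraic multiplicity their repetition count


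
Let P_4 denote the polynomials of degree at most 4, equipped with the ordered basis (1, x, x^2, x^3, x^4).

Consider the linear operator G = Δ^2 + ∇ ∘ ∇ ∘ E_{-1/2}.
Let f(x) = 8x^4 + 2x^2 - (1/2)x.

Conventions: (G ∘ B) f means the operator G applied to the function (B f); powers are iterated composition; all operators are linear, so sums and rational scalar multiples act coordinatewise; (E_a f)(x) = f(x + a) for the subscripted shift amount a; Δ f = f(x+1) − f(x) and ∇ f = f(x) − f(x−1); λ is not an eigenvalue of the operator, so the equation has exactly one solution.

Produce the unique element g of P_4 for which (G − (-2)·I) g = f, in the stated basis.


write g with unknown coordinates in the stated basis and equate coefficients in (G − (-2)·I) g = f
solving from the highest basis element down gives g = 4x^4 - 47x^2 + (95/4)x + 8
check: G g = 96x^2 - 48x - 16
so G g − (-2)·g = 8x^4 + 2x^2 - (1/2)x = f ✓

the result is g(x) = 4x^4 - 47x^2 + (95/4)x + 8


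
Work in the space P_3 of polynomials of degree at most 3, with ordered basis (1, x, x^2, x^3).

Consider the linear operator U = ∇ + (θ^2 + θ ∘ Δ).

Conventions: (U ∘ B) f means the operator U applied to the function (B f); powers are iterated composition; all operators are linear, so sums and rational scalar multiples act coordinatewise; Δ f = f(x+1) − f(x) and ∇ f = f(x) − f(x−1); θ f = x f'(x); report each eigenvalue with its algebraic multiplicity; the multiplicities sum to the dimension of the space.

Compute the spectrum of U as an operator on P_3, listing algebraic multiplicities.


image of 1: 0
image of x: x + 1
image of x^2: 4x^2 + 4x - 1
image of x^3: 9x^3 + 9x^2 + 1
the matrix is upper triangular; its diagonal is (0, 1, 4, 9)
for a triangular matrix the eigenvalues are the diagonal entries, with algebraic multiplicity their repetition count

λ = 0 (multiplicity 1), λ = 1 (multiplicity 1), λ = 4 (multiplicity 1), λ = 9 (multiplicity 1)


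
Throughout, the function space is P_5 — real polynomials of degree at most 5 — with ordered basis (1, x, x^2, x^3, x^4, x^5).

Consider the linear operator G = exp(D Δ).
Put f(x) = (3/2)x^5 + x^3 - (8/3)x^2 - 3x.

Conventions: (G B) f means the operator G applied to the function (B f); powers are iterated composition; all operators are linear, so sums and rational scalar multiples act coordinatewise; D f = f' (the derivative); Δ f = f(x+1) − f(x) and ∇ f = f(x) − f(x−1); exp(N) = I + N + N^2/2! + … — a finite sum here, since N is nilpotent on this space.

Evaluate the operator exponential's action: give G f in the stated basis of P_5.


order-1 term: 30x^3 + 45x^2 + 36x + 31/6
order-2 term: 90x + 90
the series for exp(D Δ) f terminates at order 2
exp(D Δ) f = (3/2)x^5 + 31x^3 + (127/3)x^2 + 123x + 571/6

the result is g(x) = (3/2)x^5 + 31x^3 + (127/3)x^2 + 123x + 571/6


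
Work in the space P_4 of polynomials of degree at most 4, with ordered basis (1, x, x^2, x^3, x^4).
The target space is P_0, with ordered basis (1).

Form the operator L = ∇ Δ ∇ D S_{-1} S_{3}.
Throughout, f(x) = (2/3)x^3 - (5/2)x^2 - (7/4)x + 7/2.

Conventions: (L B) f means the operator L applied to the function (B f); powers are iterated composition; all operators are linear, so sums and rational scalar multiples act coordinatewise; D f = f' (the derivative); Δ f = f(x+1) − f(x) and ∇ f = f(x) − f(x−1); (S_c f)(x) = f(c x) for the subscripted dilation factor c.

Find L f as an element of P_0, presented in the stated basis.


S_{3} f = 18x^3 - (45/2)x^2 - (21/4)x + 7/2
S_{-1} S_{3} f = -18x^3 - (45/2)x^2 + (21/4)x + 7/2
D S_{-1} S_{3} f = -54x^2 - 45x + 21/4
∇ (D S_{-1} S_{3}) f = -108x + 9
Δ ∇ (D S_{-1} S_{3}) f = -108
∇ Δ ∇ (D S_{-1} S_{3}) f = 0

the image equals g(x) = 0


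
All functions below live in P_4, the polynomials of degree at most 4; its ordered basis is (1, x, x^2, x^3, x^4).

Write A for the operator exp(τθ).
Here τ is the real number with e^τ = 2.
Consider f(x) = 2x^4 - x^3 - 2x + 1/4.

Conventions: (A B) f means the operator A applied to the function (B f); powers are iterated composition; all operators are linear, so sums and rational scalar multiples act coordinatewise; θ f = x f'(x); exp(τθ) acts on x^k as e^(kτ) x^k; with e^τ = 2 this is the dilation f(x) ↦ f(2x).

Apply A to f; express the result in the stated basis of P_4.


exp(τθ) x^k = e^(kτ) x^k; with e^τ = 2 this sends x^k to 2^k x^k
x ↦ 2 x
x^3 ↦ 8 x^3
x^4 ↦ 16 x^4
applying this coordinatewise to f: exp(τθ) f = 32x^4 - 8x^3 - 4x + 1/4

the image equals g(x) = 32x^4 - 8x^3 - 4x + 1/4


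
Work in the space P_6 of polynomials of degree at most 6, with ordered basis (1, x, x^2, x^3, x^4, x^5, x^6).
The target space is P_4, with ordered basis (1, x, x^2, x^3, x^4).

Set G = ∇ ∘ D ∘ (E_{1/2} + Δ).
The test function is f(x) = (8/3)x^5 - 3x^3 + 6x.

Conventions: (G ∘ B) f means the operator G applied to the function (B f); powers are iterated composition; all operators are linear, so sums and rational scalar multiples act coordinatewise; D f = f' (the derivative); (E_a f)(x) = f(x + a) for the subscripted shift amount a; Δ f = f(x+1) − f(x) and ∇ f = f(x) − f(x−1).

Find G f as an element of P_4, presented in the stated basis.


E_{1/2} f = (8/3)x^5 + (20/3)x^4 + (11/3)x^3 - (7/6)x^2 + (55/12)x + 65/24
Δ f = (40/3)x^4 + (80/3)x^3 + (53/3)x^2 + (13/3)x + 17/3
(E_{1/2} + Δ) f = (8/3)x^5 + 20x^4 + (91/3)x^3 + (33/2)x^2 + (107/12)x + 67/8
D (E_{1/2} + Δ) f = (40/3)x^4 + 80x^3 + 91x^2 + 33x + 107/12
∇ D (E_{1/2} + Δ) f = (160/3)x^3 + 160x^2 - (14/3)x + 26/3

the image equals g(x) = (160/3)x^3 + 160x^2 - (14/3)x + 26/3


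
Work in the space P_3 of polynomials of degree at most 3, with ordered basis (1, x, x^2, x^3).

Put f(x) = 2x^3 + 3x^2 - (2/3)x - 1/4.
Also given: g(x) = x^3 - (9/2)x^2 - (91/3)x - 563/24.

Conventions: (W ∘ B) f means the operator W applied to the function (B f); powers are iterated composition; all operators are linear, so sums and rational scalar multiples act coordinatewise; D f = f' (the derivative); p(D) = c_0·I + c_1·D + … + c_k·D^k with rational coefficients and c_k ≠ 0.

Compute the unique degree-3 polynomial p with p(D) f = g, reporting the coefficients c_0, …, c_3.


p(D) = (1/2)·I − D − 2·D^2 − D^3, i.e. c_0 = 1/2, c_1 = -1, c_2 = -2, c_3 = -1

D^0 f = 2x^3 + 3x^2 - (2/3)x - 1/4
D^1 f = 6x^2 + 6x - 2/3
D^2 f = 12x + 6
D^3 f = 12
matching coefficients of g against c_0 f + c_1 Df + … from the top degree down determines the c_i
solution: c_0 = 1/2, c_1 = -1, c_2 = -2, c_3 = -1


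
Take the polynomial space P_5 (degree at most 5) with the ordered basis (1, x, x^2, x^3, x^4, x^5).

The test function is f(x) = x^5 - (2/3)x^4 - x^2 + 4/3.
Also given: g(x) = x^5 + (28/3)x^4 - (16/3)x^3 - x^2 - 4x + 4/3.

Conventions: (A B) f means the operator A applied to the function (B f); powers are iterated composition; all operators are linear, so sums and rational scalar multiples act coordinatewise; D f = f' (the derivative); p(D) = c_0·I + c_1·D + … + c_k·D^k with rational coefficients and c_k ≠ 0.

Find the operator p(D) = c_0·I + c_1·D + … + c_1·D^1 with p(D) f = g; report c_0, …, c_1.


p(D) = I + 2·D, i.e. c_0 = 1, c_1 = 2

D^0 f = x^5 - (2/3)x^4 - x^2 + 4/3
D^1 f = 5x^4 - (8/3)x^3 - 2x
matching coefficients of g against c_0 f + c_1 Df + … from the top degree down determines the c_i
solution: c_0 = 1, c_1 = 2


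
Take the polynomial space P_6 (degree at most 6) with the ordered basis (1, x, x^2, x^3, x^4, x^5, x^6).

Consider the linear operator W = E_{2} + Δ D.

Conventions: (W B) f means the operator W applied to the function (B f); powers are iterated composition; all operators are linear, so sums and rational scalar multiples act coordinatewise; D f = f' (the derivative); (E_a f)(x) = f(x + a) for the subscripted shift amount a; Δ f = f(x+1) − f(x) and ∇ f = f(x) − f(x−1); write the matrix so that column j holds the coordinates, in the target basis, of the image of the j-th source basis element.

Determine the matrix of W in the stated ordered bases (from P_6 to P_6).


the matrix is [[1, 2, 6, 11, 20, 37, 70]; [0, 1, 4, 18, 44, 100, 222]; [0, 0, 1, 6, 36, 110, 300]; [0, 0, 0, 1, 8, 60, 220]; [0, 0, 0, 0, 1, 10, 90]; [0, 0, 0, 0, 0, 1, 12]; [0, 0, 0, 0, 0, 0, 1]] (rows listed top to bottom)

image of 1: 1
image of x: x + 2
image of x^2: x^2 + 4x + 6
image of x^3: x^3 + 6x^2 + 18x + 11
image of x^4: x^4 + 8x^3 + 36x^2 + 44x + 20
image of x^5: x^5 + 10x^4 + 60x^3 + 110x^2 + 100x + 37
image of x^6: x^6 + 12x^5 + 90x^4 + 220x^3 + 300x^2 + 222x + 70
each image's coordinates form column j of the matrix


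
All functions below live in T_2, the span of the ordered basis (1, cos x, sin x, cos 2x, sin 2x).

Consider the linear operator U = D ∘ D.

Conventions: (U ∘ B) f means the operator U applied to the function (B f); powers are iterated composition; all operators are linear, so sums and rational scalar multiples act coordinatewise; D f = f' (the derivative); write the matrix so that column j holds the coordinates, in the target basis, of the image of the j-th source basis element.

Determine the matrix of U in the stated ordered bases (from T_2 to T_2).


image of 1: 0
image of cos x: -cos x
image of sin x: -sin x
image of cos 2x: -4cos 2x
image of sin 2x: -4sin 2x
each image's coordinates form column j of the matrix

the matrix is [[0, 0, 0, 0, 0]; [0, -1, 0, 0, 0]; [0, 0, -1, 0, 0]; [0, 0, 0, -4, 0]; [0, 0, 0, 0, -4]] (rows listed top to bottom)


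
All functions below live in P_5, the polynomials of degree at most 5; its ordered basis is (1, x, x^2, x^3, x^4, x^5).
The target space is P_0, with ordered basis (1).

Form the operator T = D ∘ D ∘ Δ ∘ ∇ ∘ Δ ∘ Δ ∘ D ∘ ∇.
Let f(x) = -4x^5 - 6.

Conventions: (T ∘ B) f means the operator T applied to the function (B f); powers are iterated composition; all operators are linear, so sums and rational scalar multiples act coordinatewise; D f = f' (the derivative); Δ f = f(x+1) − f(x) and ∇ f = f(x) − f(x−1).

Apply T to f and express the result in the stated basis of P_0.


∇ f = -20x^4 + 40x^3 - 40x^2 + 20x - 4
D ∇ f = -80x^3 + 120x^2 - 80x + 20
Δ D ∇ f = -240x^2 - 40
Δ (Δ ∘ D) ∇ f = -480x - 240
∇ Δ (Δ ∘ D) ∇ f = -480
Δ (∇ ∘ Δ ∘ Δ ∘ D) ∇ f = 0
D Δ (∇ ∘ Δ ∘ Δ ∘ D) ∇ f = 0
D D Δ (∇ ∘ Δ ∘ Δ ∘ D) ∇ f = 0

the image equals g(x) = 0


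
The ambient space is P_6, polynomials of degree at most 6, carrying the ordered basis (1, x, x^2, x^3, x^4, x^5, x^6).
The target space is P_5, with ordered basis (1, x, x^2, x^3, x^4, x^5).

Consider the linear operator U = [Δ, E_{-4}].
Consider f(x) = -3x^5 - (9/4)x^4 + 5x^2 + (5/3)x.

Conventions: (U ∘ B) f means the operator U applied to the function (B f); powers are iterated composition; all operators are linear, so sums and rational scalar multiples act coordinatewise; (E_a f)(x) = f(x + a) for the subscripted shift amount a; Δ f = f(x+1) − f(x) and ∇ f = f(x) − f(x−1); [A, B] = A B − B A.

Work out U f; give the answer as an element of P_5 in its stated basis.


g(x) = 0

E_{-4} f = -3x^5 + (231/4)x^4 - 444x^3 + 1709x^2 - (9907/3)x + 7708/3
Δ E_{-4} f = -15x^4 + 201x^3 - (2031/2)x^2 + 2302x - 23791/12
Δ f = -15x^4 - 39x^3 - (87/2)x^2 - 14x + 17/12
E_{-4} Δ f = -15x^4 + 201x^3 - (2031/2)x^2 + 2302x - 23791/12
[Δ, E_{-4}] f = 0


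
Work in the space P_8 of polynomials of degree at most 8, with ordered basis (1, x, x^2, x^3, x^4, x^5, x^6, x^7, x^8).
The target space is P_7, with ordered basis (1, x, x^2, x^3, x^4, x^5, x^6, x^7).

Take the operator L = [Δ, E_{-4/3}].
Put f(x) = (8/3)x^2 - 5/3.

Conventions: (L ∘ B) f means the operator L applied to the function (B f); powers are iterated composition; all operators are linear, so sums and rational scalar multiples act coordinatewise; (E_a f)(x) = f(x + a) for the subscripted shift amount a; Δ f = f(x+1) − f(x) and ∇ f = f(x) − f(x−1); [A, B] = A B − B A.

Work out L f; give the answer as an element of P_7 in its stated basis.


E_{-4/3} f = (8/3)x^2 - (64/9)x + 83/27
Δ E_{-4/3} f = (16/3)x - 40/9
Δ f = (16/3)x + 8/3
E_{-4/3} Δ f = (16/3)x - 40/9
[Δ, E_{-4/3}] f = 0

the image equals g(x) = 0


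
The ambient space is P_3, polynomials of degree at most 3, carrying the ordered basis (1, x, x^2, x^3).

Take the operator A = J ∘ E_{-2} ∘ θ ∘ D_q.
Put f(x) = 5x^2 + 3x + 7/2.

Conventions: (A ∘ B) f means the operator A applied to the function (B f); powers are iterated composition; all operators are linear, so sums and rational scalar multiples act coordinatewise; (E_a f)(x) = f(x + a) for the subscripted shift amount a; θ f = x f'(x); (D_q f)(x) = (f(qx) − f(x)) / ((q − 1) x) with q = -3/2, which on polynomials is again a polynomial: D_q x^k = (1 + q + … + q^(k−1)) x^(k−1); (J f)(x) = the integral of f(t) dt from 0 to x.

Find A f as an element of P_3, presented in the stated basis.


D_q f = -(5/2)x + 3
θ D_q f = -(5/2)x
E_{-2} (θ ∘ D_q) f = -(5/2)x + 5
J E_{-2} (θ ∘ D_q) f = -(5/4)x^2 + 5x

the image equals g(x) = -(5/4)x^2 + 5x


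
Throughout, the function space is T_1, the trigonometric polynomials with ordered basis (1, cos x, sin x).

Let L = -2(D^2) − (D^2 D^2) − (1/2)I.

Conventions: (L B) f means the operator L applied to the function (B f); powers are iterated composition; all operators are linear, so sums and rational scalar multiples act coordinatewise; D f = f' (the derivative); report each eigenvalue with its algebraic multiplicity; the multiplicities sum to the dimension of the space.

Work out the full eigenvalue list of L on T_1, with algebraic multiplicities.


λ = -1/2 (multiplicity 1), λ = 1/2 (multiplicity 2)

image of 1: -1/2
image of cos x: (1/2)cos x
image of sin x: (1/2)sin x
the matrix is diagonal; its diagonal is (-1/2, 1/2, 1/2)
for a triangular matrix the eigenvalues are the diagonal entries, with algebraic multiplicity their repetition count


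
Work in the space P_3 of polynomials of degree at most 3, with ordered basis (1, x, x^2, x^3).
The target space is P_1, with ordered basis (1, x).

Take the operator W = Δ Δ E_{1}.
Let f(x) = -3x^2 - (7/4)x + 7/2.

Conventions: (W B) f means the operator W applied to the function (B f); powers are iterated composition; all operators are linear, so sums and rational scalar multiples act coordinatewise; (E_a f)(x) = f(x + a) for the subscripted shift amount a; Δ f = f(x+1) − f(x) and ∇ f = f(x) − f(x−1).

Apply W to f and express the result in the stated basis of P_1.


the result is g(x) = -6

E_{1} f = -3x^2 - (31/4)x - 5/4
Δ E_{1} f = -6x - 43/4
Δ Δ E_{1} f = -6


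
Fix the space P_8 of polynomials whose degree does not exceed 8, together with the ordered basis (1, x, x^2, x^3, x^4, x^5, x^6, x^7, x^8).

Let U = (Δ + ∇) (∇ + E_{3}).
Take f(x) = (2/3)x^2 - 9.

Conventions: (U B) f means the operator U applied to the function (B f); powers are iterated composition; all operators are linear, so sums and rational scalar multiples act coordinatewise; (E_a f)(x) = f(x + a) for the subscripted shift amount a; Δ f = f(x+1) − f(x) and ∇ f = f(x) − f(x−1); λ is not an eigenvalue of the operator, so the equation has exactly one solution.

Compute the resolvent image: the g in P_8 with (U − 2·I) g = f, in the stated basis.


write g with unknown coordinates in the stated basis and equate coefficients in (U − 2·I) g = f
solving from the highest basis element down gives g = -(1/3)x^2 - (2/3)x + 7/6
check: U g = -(4/3)x - 20/3
so U g − 2·g = (2/3)x^2 - 9 = f ✓

the result is g(x) = -(1/3)x^2 - (2/3)x + 7/6


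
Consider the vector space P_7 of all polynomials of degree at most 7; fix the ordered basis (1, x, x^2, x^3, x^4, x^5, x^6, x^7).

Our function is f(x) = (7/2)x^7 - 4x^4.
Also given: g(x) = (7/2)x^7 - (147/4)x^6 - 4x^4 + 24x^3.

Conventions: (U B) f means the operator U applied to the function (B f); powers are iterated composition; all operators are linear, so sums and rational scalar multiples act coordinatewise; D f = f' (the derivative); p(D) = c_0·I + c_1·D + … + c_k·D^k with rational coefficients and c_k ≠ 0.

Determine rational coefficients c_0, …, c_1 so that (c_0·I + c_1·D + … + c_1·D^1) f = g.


p(D) = I − (3/2)·D, i.e. c_0 = 1, c_1 = -3/2

D^0 f = (7/2)x^7 - 4x^4
D^1 f = (49/2)x^6 - 16x^3
matching coefficients of g against c_0 f + c_1 Df + … from the top degree down determines the c_i
solution: c_0 = 1, c_1 = -3/2


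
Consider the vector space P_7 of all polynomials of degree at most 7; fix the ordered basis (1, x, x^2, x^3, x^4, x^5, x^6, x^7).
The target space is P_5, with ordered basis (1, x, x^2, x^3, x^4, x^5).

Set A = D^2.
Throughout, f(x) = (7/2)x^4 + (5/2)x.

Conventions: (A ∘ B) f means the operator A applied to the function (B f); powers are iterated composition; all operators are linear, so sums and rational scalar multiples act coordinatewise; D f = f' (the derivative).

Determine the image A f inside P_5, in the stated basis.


D f = 14x^3 + 5/2
D D f = 42x^2

the image equals g(x) = 42x^2


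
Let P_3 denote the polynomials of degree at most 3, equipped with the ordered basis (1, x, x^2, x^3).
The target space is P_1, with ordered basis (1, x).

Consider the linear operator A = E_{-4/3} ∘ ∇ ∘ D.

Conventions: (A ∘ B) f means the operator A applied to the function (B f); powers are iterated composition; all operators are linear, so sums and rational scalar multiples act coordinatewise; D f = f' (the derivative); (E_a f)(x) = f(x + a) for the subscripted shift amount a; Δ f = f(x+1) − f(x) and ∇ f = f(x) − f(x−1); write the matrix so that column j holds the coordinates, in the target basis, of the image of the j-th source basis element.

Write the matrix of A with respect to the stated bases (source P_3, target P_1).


the matrix is [[0, 0, 2, -11]; [0, 0, 0, 6]] (rows listed top to bottom)

image of 1: 0
image of x: 0
image of x^2: 2
image of x^3: 6x - 11
each image's coordinates form column j of the matrix


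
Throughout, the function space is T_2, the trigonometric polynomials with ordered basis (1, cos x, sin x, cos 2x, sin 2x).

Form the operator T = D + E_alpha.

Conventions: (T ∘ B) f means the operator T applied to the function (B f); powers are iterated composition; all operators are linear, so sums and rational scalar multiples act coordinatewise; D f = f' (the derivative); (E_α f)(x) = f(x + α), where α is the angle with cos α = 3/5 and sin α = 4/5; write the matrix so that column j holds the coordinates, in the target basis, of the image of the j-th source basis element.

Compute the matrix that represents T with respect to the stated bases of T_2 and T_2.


the matrix is [[1, 0, 0, 0, 0]; [0, 3/5, 9/5, 0, 0]; [0, -9/5, 3/5, 0, 0]; [0, 0, 0, -7/25, 74/25]; [0, 0, 0, -74/25, -7/25]] (rows listed top to bottom)

image of 1: 1
image of cos x: (3/5)cos x - (9/5)sin x
image of sin x: (9/5)cos x + (3/5)sin x
image of cos 2x: -(7/25)cos 2x - (74/25)sin 2x
image of sin 2x: (74/25)cos 2x - (7/25)sin 2x
each image's coordinates form column j of the matrix


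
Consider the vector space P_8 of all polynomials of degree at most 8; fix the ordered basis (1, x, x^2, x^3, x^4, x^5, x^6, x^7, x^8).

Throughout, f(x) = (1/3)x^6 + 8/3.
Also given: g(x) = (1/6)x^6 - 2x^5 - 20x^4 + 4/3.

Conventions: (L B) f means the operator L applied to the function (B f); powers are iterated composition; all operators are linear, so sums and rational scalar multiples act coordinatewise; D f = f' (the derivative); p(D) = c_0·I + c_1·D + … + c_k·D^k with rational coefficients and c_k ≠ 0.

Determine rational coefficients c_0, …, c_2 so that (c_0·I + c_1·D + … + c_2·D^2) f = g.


D^0 f = (1/3)x^6 + 8/3
D^1 f = 2x^5
D^2 f = 10x^4
matching coefficients of g against c_0 f + c_1 Df + … from the top degree down determines the c_i
solution: c_0 = 1/2, c_1 = -1, c_2 = -2

p(D) = (1/2)·I − D − 2·D^2, i.e. c_0 = 1/2, c_1 = -1, c_2 = -2


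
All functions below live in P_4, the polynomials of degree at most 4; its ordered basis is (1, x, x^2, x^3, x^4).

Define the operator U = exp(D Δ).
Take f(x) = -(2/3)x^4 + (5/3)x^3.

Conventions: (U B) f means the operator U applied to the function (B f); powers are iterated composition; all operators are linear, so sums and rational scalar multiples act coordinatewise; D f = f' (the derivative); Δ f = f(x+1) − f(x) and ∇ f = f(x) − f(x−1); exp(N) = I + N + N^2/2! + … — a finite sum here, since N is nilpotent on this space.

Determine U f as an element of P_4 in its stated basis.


the result is g(x) = -(2/3)x^4 + (5/3)x^3 - 8x^2 + 2x - 17/3

order-1 term: -8x^2 + 2x + 7/3
order-2 term: -8
the series for exp(D Δ) f terminates at order 2
exp(D Δ) f = -(2/3)x^4 + (5/3)x^3 - 8x^2 + 2x - 17/3


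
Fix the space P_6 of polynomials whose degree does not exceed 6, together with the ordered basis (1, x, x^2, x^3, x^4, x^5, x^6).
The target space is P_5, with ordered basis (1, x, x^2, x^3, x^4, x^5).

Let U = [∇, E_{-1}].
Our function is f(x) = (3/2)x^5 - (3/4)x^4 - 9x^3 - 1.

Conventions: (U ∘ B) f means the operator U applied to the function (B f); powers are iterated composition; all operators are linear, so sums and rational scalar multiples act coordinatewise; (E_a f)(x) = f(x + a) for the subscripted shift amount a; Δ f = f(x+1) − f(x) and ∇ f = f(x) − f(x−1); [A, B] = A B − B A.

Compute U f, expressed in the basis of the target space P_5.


E_{-1} f = (3/2)x^5 - (33/4)x^4 + 9x^3 + (15/2)x^2 - (33/2)x + 23/4
∇ E_{-1} f = (15/2)x^4 - 48x^3 + (183/2)x^2 - (105/2)x - 21/4
∇ f = (15/2)x^4 - 18x^3 - (15/2)x^2 + (33/2)x - 27/4
E_{-1} ∇ f = (15/2)x^4 - 48x^3 + (183/2)x^2 - (105/2)x - 21/4
[∇, E_{-1}] f = 0

the image equals g(x) = 0


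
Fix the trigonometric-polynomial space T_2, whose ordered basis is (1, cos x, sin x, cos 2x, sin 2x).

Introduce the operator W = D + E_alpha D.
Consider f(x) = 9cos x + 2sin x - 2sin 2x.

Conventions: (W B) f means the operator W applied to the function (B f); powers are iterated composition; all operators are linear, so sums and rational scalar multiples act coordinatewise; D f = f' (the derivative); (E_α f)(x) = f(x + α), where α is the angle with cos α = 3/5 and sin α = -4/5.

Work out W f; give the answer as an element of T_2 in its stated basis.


the result is g(x) = (52/5)cos x - (64/5)sin x - (72/25)cos 2x - (96/25)sin 2x

D f = 2cos x - 9sin x - 4cos 2x
D f = 2cos x - 9sin x - 4cos 2x
E_alpha D f = (42/5)cos x - (19/5)sin x + (28/25)cos 2x - (96/25)sin 2x
(D + E_alpha D) f = (52/5)cos x - (64/5)sin x - (72/25)cos 2x - (96/25)sin 2x


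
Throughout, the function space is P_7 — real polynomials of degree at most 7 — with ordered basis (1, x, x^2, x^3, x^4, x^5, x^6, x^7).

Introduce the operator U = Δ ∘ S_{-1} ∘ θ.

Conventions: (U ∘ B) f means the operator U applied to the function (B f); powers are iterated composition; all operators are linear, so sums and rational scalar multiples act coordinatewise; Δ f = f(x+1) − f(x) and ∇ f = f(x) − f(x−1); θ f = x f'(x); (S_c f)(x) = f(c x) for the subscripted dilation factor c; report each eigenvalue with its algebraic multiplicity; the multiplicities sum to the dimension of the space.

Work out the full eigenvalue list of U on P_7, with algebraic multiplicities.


λ = 0 (multiplicity 8)

image of 1: 0
image of x: -1
image of x^2: 4x + 2
image of x^3: -9x^2 - 9x - 3
image of x^4: 16x^3 + 24x^2 + 16x + 4
image of x^5: -25x^4 - 50x^3 - 50x^2 - 25x - 5
image of x^6: 36x^5 + 90x^4 + 120x^3 + 90x^2 + 36x + 6
image of x^7: -49x^6 - 147x^5 - 245x^4 - 245x^3 - 147x^2 - 49x - 7
the matrix is upper triangular; its diagonal is (0, 0, 0, 0, 0, 0, 0, 0)
for a triangular matrix the eigenvalues are the diagonal entries, with algebraic multiplicity their repetition count


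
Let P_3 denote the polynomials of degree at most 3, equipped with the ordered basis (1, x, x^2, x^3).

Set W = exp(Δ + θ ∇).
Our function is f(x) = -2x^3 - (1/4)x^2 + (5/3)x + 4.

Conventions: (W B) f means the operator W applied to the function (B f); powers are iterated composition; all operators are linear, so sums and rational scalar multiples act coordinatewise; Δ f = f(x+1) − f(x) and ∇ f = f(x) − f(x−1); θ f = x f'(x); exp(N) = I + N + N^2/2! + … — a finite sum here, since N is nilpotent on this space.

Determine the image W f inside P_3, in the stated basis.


the result is g(x) = -2x^3 - (73/4)x^2 - (106/3)x - 217/12

order-1 term: -18x^2 - x - 7/12
order-2 term: -36x - 19/2
order-3 term: -12
the series for exp(Δ + θ ∇) f terminates at order 3
exp(Δ + θ ∇) f = -2x^3 - (73/4)x^2 - (106/3)x - 217/12


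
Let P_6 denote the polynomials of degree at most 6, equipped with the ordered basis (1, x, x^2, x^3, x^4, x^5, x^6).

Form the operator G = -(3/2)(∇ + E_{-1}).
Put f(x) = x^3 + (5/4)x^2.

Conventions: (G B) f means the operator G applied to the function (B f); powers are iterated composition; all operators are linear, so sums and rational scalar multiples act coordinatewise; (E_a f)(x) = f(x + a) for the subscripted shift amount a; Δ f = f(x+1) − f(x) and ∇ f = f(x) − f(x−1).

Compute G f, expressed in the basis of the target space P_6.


∇ f = 3x^2 - (1/2)x - 1/4
E_{-1} f = x^3 - (7/4)x^2 + (1/2)x + 1/4
(∇ + E_{-1}) f = x^3 + (5/4)x^2
(-(3/2)(∇ + E_{-1})) f = -(3/2)x^3 - (15/8)x^2

the image equals g(x) = -(3/2)x^3 - (15/8)x^2


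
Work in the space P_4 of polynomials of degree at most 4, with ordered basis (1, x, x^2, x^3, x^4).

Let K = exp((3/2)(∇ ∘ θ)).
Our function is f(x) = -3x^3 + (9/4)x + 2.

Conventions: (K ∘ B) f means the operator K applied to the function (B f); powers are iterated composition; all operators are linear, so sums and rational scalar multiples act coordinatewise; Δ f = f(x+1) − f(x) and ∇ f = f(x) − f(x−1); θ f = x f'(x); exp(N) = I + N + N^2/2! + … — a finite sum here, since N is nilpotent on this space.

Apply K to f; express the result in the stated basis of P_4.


the result is g(x) = -3x^3 - (81/2)x^2 - (315/4)x + 89/4

order-1 term: -(81/2)x^2 + (81/2)x - 81/8
order-2 term: -(243/2)x + 729/8
order-3 term: -243/4
the series for exp((3/2)(∇ ∘ θ)) f terminates at order 3
exp((3/2)(∇ ∘ θ)) f = -3x^3 - (81/2)x^2 - (315/4)x + 89/4


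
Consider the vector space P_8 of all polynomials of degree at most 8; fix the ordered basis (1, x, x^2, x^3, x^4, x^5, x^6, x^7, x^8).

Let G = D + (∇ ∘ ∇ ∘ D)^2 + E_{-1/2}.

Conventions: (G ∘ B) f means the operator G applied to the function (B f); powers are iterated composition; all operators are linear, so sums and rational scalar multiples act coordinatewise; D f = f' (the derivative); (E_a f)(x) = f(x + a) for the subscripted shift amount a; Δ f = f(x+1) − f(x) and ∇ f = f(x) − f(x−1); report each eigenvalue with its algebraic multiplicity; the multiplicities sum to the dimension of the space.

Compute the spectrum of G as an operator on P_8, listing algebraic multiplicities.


λ = 1 (multiplicity 9)

image of 1: 1
image of x: x + 1/2
image of x^2: x^2 + x + 1/4
image of x^3: x^3 + (3/2)x^2 + (3/4)x - 1/8
image of x^4: x^4 + 2x^3 + (3/2)x^2 - (1/2)x + 1/16
image of x^5: x^5 + (5/2)x^4 + (5/2)x^3 - (5/4)x^2 + (5/16)x - 1/32
image of x^6: x^6 + 3x^5 + (15/4)x^4 - (5/2)x^3 + (15/16)x^2 - (3/16)x + 46081/64
image of x^7: x^7 + (7/2)x^6 + (21/4)x^5 - (35/8)x^4 + (35/16)x^3 - (21/32)x^2 + (322567/64)x - 1290241/128
image of x^8: x^8 + 4x^7 + 7x^6 - 7x^5 + (35/8)x^4 - (7/4)x^3 + (322567/16)x^2 - (1290241/16)x + 22364161/256
the matrix is upper triangular; its diagonal is (1, 1, 1, 1, 1, 1, 1, 1, 1)
for a triangular matrix the eigenvalues are the diagonal entries, with algebraic multiplicity their repetition count


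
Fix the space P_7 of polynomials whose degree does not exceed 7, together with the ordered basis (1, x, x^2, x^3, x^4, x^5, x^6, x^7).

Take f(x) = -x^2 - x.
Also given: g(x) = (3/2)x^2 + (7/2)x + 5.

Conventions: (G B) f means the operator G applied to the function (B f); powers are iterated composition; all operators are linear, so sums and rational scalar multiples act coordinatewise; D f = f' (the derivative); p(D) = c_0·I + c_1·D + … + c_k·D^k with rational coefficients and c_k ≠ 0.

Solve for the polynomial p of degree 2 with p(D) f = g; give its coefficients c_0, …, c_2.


D^0 f = -x^2 - x
D^1 f = -2x - 1
D^2 f = -2
matching coefficients of g against c_0 f + c_1 Df + … from the top degree down determines the c_i
solution: c_0 = -3/2, c_1 = -1, c_2 = -2

c_0 = -3/2, c_1 = -1, c_2 = -2


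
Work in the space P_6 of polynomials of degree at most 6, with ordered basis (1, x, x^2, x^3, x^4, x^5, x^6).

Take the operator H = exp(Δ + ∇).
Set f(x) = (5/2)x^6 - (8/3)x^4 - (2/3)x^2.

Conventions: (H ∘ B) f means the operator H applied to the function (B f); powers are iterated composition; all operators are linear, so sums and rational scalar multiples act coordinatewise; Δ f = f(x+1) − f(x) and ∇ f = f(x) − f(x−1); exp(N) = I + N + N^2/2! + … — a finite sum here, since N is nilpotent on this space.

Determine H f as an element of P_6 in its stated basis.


the image equals g(x) = (5/2)x^6 + 30x^5 + (442/3)x^4 + (1436/3)x^3 + (3406/3)x^2 + (4802/3)x + 1032

order-1 term: 30x^5 + (236/3)x^3 + 6x
order-2 term: 150x^4 + 536x^2 + 344/3
order-3 term: 400x^3 + (3344/3)x
order-4 term: 600x^2 + 2272/3
order-5 term: 480x
order-6 term: 160
the series for exp(Δ + ∇) f terminates at order 6
exp(Δ + ∇) f = (5/2)x^6 + 30x^5 + (442/3)x^4 + (1436/3)x^3 + (3406/3)x^2 + (4802/3)x + 1032


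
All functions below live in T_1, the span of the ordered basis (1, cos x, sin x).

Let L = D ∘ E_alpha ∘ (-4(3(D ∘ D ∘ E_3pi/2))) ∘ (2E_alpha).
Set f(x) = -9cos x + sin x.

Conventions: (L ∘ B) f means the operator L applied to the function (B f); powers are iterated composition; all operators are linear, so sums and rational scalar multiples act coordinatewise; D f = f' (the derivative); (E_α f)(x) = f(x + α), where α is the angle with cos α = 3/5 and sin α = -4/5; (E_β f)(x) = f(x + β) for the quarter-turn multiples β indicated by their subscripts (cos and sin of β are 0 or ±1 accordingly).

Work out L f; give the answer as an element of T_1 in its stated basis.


the result is g(x) = (936/25)cos x - (5352/25)sin x

E_alpha f = -(31/5)cos x - (33/5)sin x
(2E_alpha) f = -(62/5)cos x - (66/5)sin x
E_3pi/2 (2E_alpha) f = (66/5)cos x - (62/5)sin x
D E_3pi/2 (2E_alpha) f = -(62/5)cos x - (66/5)sin x
D D E_3pi/2 (2E_alpha) f = -(66/5)cos x + (62/5)sin x
(3(D ∘ D ∘ E_3pi/2)) (2E_alpha) f = -(198/5)cos x + (186/5)sin x
(-4(3(D ∘ D ∘ E_3pi/2))) (2E_alpha) f = (792/5)cos x - (744/5)sin x
E_alpha (-4(3(D ∘ D ∘ E_3pi/2))) (2E_alpha) f = (5352/25)cos x + (936/25)sin x
D E_alpha (-4(3(D ∘ D ∘ E_3pi/2))) (2E_alpha) f = (936/25)cos x - (5352/25)sin x


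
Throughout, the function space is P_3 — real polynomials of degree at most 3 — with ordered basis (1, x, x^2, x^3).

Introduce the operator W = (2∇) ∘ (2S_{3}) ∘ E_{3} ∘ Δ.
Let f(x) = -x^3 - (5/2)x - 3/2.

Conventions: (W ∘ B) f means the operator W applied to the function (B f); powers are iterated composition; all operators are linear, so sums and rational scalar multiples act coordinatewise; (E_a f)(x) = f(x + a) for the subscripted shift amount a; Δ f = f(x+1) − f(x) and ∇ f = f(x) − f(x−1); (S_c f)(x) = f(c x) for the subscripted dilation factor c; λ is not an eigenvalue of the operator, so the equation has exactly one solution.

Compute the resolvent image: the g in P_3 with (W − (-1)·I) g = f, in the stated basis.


write g with unknown coordinates in the stated basis and equate coefficients in (W − (-1)·I) g = f
solving from the highest basis element down gives g = -x^3 + (427/2)x + 285/2
check: W g = -216x - 144
so W g − (-1)·g = -x^3 - (5/2)x - 3/2 = f ✓

the result is g(x) = -x^3 + (427/2)x + 285/2


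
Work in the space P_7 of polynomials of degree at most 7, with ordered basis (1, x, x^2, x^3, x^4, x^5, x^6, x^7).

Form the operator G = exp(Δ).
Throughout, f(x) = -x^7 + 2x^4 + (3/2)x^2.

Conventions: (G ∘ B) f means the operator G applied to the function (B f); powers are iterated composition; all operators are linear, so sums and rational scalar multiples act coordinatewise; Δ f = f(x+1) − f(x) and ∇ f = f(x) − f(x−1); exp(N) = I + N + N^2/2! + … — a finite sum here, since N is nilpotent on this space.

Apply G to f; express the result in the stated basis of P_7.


order-1 term: -7x^6 - 21x^5 - 35x^4 - 27x^3 - 9x^2 + 4x + 5/2
order-2 term: -21x^5 - 105x^4 - 245x^3 - 303x^2 - 193x - 95/2
order-3 term: -35x^4 - 210x^3 - 525x^2 - 622x - 289
order-4 term: -35x^3 - 210x^2 - 455x - 348
order-5 term: -21x^2 - 105x - 140
order-6 term: -7x - 21
order-7 term: -1
the series for exp(Δ) f terminates at order 7
exp(Δ) f = -x^7 - 7x^6 - 42x^5 - 173x^4 - 517x^3 - (2133/2)x^2 - 1378x - 844

the result is g(x) = -x^7 - 7x^6 - 42x^5 - 173x^4 - 517x^3 - (2133/2)x^2 - 1378x - 844


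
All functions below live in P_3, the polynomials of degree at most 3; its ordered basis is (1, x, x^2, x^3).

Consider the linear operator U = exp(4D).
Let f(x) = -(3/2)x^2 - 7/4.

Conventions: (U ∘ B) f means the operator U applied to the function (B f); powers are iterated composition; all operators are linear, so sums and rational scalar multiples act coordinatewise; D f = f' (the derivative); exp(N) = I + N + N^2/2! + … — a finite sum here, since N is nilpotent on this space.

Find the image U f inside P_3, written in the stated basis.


order-1 term: -12x
order-2 term: -24
the series for exp(4D) f terminates at order 2
exp(4D) f = -(3/2)x^2 - 12x - 103/4

the result is g(x) = -(3/2)x^2 - 12x - 103/4


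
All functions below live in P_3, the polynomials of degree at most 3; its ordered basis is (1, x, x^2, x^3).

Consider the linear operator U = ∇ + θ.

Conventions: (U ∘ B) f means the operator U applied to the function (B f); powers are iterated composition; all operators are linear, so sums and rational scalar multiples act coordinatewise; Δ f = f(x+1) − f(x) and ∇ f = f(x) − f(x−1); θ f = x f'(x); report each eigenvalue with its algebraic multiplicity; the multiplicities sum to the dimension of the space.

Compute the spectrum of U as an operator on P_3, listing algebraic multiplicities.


image of 1: 0
image of x: x + 1
image of x^2: 2x^2 + 2x - 1
image of x^3: 3x^3 + 3x^2 - 3x + 1
the matrix is upper triangular; its diagonal is (0, 1, 2, 3)
for a triangular matrix the eigenvalues are the diagonal entries, with algebraic multiplicity their repetition count

λ = 0 (multiplicity 1), λ = 1 (multiplicity 1), λ = 2 (multiplicity 1), λ = 3 (multiplicity 1)


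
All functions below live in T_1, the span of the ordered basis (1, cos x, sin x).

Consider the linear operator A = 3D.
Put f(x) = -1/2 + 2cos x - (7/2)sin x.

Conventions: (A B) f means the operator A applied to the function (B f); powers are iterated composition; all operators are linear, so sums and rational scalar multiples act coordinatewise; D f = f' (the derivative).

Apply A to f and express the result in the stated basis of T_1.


D f = -(7/2)cos x - 2sin x
(3D) f = -(21/2)cos x - 6sin x

the result is g(x) = -(21/2)cos x - 6sin x


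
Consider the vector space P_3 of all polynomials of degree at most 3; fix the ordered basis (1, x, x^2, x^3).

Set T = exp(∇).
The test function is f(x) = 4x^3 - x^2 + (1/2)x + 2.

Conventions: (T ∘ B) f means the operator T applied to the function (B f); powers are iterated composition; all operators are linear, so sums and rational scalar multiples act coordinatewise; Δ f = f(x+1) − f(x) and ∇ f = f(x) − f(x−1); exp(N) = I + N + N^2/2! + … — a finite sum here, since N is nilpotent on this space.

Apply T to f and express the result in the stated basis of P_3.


order-1 term: 12x^2 - 14x + 11/2
order-2 term: 12x - 13
order-3 term: 4
the series for exp(∇) f terminates at order 3
exp(∇) f = 4x^3 + 11x^2 - (3/2)x - 3/2

g(x) = 4x^3 + 11x^2 - (3/2)x - 3/2


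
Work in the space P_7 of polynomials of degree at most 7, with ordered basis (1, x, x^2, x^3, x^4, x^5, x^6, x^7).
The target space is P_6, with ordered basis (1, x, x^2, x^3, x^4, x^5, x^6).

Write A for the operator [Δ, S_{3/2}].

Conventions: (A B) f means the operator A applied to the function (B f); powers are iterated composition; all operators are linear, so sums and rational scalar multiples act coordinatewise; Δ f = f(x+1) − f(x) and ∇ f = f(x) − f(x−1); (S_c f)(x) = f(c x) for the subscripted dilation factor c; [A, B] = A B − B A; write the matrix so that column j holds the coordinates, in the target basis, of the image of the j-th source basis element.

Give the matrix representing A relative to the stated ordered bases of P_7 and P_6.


the matrix is [[0, 1/2, 5/4, 19/8, 65/16, 211/32, 665/64, 2059/128]; [0, 0, 3/2, 45/8, 57/4, 975/32, 1899/32, 13965/128]; [0, 0, 0, 27/8, 135/8, 855/16, 8775/64, 39879/128]; [0, 0, 0, 0, 27/4, 675/16, 2565/16, 61425/128]; [0, 0, 0, 0, 0, 405/32, 6075/64, 53865/128]; [0, 0, 0, 0, 0, 0, 729/32, 25515/128]; [0, 0, 0, 0, 0, 0, 0, 5103/128]] (rows listed top to bottom)

image of 1: 0
image of x: 1/2
image of x^2: (3/2)x + 5/4
image of x^3: (27/8)x^2 + (45/8)x + 19/8
image of x^4: (27/4)x^3 + (135/8)x^2 + (57/4)x + 65/16
image of x^5: (405/32)x^4 + (675/16)x^3 + (855/16)x^2 + (975/32)x + 211/32
image of x^6: (729/32)x^5 + (6075/64)x^4 + (2565/16)x^3 + (8775/64)x^2 + (1899/32)x + 665/64
image of x^7: (5103/128)x^6 + (25515/128)x^5 + (53865/128)x^4 + (61425/128)x^3 + (39879/128)x^2 + (13965/128)x + 2059/128
each image's coordinates form column j of the matrix
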